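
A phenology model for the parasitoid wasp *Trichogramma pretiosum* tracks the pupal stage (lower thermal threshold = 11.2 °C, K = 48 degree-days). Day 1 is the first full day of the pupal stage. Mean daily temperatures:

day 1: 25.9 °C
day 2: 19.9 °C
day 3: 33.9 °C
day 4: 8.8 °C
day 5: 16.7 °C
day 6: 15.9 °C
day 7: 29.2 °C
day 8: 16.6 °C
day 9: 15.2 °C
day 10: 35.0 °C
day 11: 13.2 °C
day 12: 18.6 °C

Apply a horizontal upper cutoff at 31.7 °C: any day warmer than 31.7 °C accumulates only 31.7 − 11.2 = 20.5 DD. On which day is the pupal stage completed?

day 5

Daily DD above 11.2 °C (capped at 20.5): 14.7, 8.7, 20.5, 0.0, 5.5, 4.7, 18.0, 5.4, 4.0, 20.5, 2.0, 7.4.
Cumulative: 14.7, 23.4, 43.9, 43.9, 49.4, 54.1, 72.1, 77.5, 81.5, 102.0, 104.0, 111.4.
The total first reaches 48 DD on day 5.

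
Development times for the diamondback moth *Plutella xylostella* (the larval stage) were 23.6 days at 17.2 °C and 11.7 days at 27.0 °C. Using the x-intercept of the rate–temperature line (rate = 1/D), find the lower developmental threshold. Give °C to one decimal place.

7.6 °C

Linear rate model ⇒ the product D·(T − T_b) is constant across temperatures.
23.6·(17.2 − T_b) = 11.7·(27.0 − T_b)
T_b = (23.6·17.2 − 11.7·27.0) / (23.6 − 11.7) = 90.02 / 11.9 = 7.565 °C ≈ 7.6 °C.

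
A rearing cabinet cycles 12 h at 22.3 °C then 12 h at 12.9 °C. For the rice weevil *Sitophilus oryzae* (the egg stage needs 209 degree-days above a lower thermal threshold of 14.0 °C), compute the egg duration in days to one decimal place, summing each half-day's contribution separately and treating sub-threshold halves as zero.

Day half: max(0, 22.3 − 14.0) × 0.5 = 8.3 × 0.5 = 4.15 DD.
Night half: max(0, 12.9 − 14.0) × 0.5 = 0.0 × 0.5 = 0.00 DD.
Per 24 h: 4.15 DD/day.
Duration = 209 / 4.15 = 50.361 ≈ 50.4 days.

50.4 days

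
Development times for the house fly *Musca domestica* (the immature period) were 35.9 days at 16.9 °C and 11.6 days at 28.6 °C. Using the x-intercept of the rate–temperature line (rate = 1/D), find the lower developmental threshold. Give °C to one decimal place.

Linear rate model ⇒ the product D·(T − T_b) is constant across temperatures.
35.9·(16.9 − T_b) = 11.6·(28.6 − T_b)
T_b = (35.9·16.9 − 11.6·28.6) / (35.9 − 11.6) = 274.95 / 24.3 = 11.315 °C ≈ 11.3 °C.

11.3 °C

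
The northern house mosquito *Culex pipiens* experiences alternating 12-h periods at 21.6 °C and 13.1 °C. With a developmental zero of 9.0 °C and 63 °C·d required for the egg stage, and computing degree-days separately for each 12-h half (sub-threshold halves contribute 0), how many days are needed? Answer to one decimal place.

7.5 days

Day half: max(0, 21.6 − 9.0) × 0.5 = 12.6 × 0.5 = 6.30 DD.
Night half: max(0, 13.1 − 9.0) × 0.5 = 4.1 × 0.5 = 2.05 DD.
Per 24 h: 8.35 DD/day.
Duration = 63 / 8.35 = 7.545 ≈ 7.5 days.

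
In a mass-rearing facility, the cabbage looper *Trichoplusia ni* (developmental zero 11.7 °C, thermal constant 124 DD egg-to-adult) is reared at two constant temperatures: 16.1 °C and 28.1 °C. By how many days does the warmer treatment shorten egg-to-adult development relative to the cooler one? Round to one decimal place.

At 16.1 °C: 124 / (16.1 − 11.7) = 124 / 4.4 = 28.182 d.
At 28.1 °C: 124 / (28.1 − 11.7) = 124 / 16.4 = 7.561 d.
Difference = |28.182 − 7.561| = 20.621 ≈ 20.6 days.

20.6 days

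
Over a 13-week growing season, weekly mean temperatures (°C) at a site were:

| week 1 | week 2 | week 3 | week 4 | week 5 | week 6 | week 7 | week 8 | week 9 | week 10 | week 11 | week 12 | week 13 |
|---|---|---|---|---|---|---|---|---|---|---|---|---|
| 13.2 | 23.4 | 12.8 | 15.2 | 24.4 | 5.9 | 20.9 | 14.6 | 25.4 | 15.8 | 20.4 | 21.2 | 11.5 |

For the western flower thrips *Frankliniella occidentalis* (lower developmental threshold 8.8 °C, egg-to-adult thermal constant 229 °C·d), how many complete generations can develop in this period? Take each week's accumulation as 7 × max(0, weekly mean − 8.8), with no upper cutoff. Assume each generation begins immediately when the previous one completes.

Weekly DD (7 × max(0, T̄ − 8.8)): 30.8, 102.2, 28.0, 44.8, 109.2, 0.0, 84.7, 40.6, 116.2, 49.0, 81.2, 86.8, 18.9.
Season total = 792.4 DD.
Complete generations = ⌊792.4 / 229⌋ = 3.

3 generations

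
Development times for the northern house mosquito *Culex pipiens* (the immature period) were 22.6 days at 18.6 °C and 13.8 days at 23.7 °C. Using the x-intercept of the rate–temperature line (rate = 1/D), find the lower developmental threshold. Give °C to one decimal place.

Linear rate model ⇒ the product D·(T − T_b) is constant across temperatures.
22.6·(18.6 − T_b) = 13.8·(23.7 − T_b)
T_b = (22.6·18.6 − 13.8·23.7) / (22.6 − 13.8) = 93.30 / 8.8 = 10.602 °C ≈ 10.6 °C.

10.6 °C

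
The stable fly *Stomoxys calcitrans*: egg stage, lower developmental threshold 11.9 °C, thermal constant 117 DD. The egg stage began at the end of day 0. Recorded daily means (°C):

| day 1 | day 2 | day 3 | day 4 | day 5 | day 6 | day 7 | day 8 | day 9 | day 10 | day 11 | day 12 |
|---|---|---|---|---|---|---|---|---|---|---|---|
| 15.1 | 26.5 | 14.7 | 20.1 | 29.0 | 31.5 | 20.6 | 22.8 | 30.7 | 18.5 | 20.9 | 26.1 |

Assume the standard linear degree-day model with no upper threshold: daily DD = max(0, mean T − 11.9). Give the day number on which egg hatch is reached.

day 11

Daily DD above 11.9 °C: 3.2, 14.6, 2.8, 8.2, 17.1, 19.6, 8.7, 10.9, 18.8, 6.6, 9.0, 14.2.
Cumulative: 3.2, 17.8, 20.6, 28.8, 45.9, 65.5, 74.2, 85.1, 103.9, 110.5, 119.5, 133.7.
The total first reaches 117 DD on day 11.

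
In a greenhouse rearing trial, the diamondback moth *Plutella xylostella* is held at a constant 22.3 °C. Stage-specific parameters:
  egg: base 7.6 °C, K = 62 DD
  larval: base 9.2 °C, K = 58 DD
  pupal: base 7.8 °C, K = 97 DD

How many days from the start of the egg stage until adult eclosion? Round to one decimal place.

15.3 days

egg: 62 / (22.3 − 7.6) = 62 / 14.7 = 4.218 d.
larval: 58 / (22.3 − 9.2) = 58 / 13.1 = 4.427 d.
pupal: 97 / (22.3 − 7.8) = 97 / 14.5 = 6.690 d.
Sum = 15.335 ≈ 15.3 days.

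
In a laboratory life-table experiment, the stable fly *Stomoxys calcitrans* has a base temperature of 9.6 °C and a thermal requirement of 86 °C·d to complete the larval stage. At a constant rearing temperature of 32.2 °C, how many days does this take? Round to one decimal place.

Daily accumulation = 32.2 − 9.6 = 22.6 DD/day.
Duration = 86 / 22.6 = 3.805 ≈ 3.8 days.

3.8 days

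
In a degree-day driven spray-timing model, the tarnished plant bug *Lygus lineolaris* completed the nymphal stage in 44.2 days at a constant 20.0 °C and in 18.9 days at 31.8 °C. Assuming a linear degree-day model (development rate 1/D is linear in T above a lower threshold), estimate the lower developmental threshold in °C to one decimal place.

11.2 °C

Equal thermal constants: D₁(T₁ − T_b) = D₂(T₂ − T_b).
44.2·(20.0 − T_b) = 18.9·(31.8 − T_b)
T_b = (44.2·20.0 − 18.9·31.8) / (44.2 − 18.9) = 282.98 / 25.3 = 11.185 °C ≈ 11.2 °C.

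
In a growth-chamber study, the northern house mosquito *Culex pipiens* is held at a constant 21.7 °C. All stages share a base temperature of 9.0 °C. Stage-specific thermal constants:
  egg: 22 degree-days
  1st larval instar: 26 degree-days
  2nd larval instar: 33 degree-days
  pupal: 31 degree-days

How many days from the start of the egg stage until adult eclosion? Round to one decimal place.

8.8 days

Daily accumulation at 21.7 °C = 21.7 − 9.0 = 12.7 DD/day.
Total K = 22 + 26 + 33 + 31 = 112 DD.
Total duration = 112 / 12.7 = 8.819 ≈ 8.8 days.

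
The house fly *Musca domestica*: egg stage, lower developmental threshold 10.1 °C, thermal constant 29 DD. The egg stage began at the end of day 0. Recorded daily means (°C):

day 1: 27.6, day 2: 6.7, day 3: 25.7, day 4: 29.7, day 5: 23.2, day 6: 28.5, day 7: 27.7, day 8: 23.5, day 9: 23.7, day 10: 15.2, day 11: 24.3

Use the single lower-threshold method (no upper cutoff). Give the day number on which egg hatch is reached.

day 3

Daily DD above 10.1 °C: 17.5, 0.0, 15.6, 19.6, 13.1, 18.4, 17.6, 13.4, 13.6, 5.1, 14.2.
Cumulative: 17.5, 17.5, 33.1, 52.7, 65.8, 84.2, 101.8, 115.2, 128.8, 133.9, 148.1.
The total first reaches 29 DD on day 3.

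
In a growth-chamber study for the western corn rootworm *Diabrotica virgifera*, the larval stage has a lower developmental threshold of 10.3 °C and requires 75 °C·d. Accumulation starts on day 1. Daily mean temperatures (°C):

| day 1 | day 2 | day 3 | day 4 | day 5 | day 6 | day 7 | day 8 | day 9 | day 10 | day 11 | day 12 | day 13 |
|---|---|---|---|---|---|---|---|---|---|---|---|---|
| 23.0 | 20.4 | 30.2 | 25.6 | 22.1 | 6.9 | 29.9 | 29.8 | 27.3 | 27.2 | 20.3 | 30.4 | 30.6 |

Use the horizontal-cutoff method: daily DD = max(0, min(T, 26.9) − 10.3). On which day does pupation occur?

Daily DD above 10.3 °C (capped at 16.6): 12.7, 10.1, 16.6, 15.3, 11.8, 0.0, 16.6, 16.6, 16.6, 16.6, 10.0, 16.6, 16.6.
Cumulative: 12.7, 22.8, 39.4, 54.7, 66.5, 66.5, 83.1, 99.7, 116.3, 132.9, 142.9, 159.5, 176.1.
The total first reaches 75 DD on day 7.

day 7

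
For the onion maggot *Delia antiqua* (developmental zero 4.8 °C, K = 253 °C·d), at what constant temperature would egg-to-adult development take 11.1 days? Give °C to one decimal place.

27.6 °C

Required daily accumulation = 253 / 11.1 = 22.793 DD/day.
T = T_base + 22.793 = 4.8 + 22.793 = 27.593 ≈ 27.6 °C.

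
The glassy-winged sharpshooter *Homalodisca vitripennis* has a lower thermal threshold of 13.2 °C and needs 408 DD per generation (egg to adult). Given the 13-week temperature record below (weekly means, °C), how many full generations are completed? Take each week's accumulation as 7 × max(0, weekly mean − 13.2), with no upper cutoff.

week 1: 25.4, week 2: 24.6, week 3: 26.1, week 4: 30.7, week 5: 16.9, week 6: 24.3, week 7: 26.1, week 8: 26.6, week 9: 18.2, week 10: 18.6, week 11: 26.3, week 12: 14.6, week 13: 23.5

Weekly DD (7 × max(0, T̄ − 13.2)): 85.4, 79.8, 90.3, 122.5, 25.9, 77.7, 90.3, 93.8, 35.0, 37.8, 91.7, 9.8, 72.1.
Season total = 912.1 DD.
Complete generations = ⌊912.1 / 408⌋ = 2.

2 generations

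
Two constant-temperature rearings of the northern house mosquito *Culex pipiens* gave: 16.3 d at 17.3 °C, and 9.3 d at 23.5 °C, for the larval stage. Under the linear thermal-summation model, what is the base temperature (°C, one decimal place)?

Equal thermal constants: D₁(T₁ − T_b) = D₂(T₂ − T_b).
16.3·(17.3 − T_b) = 9.3·(23.5 − T_b)
T_b = (16.3·17.3 − 9.3·23.5) / (16.3 − 9.3) = 63.44 / 7.0 = 9.063 °C ≈ 9.1 °C.

9.1 °C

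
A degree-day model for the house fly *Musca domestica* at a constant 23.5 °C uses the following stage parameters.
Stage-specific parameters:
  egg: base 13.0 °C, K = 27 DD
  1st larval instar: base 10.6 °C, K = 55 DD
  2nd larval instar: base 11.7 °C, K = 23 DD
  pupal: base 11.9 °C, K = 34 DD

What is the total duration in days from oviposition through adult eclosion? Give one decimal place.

11.7 days

egg: 27 / (23.5 − 13.0) = 27 / 10.5 = 2.571 d.
1st larval instar: 55 / (23.5 − 10.6) = 55 / 12.9 = 4.264 d.
2nd larval instar: 23 / (23.5 − 11.7) = 23 / 11.8 = 1.949 d.
pupal: 34 / (23.5 − 11.9) = 34 / 11.6 = 2.931 d.
Sum = 11.715 ≈ 11.7 days.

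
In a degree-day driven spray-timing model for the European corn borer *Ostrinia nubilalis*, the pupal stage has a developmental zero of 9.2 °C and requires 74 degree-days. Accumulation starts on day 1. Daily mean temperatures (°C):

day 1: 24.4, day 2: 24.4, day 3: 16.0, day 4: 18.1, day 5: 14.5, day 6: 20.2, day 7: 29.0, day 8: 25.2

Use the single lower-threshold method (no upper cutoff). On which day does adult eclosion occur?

day 7

Daily DD above 9.2 °C: 15.2, 15.2, 6.8, 8.9, 5.3, 11.0, 19.8, 16.0.
Cumulative: 15.2, 30.4, 37.2, 46.1, 51.4, 62.4, 82.2, 98.2.
The total first reaches 74 DD on day 7.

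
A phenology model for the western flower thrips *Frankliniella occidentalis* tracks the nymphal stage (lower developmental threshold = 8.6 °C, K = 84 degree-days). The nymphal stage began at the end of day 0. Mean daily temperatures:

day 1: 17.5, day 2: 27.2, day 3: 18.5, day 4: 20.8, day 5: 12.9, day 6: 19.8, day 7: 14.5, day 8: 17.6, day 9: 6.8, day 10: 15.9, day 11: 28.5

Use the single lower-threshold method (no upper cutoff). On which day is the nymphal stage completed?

Daily DD above 8.6 °C: 8.9, 18.6, 9.9, 12.2, 4.3, 11.2, 5.9, 9.0, 0.0, 7.3, 19.9.
Cumulative: 8.9, 27.5, 37.4, 49.6, 53.9, 65.1, 71.0, 80.0, 80.0, 87.3, 107.2.
The total first reaches 84 DD on day 10.

day 10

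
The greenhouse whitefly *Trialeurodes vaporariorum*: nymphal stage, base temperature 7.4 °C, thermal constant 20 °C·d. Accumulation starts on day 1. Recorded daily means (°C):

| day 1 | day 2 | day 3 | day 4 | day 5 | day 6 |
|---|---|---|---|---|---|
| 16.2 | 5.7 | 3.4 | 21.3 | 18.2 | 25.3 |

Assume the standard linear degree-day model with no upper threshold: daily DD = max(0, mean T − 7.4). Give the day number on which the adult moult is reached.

day 4

Daily DD above 7.4 °C: 8.8, 0.0, 0.0, 13.9, 10.8, 17.9.
Cumulative: 8.8, 8.8, 8.8, 22.7, 33.5, 51.4.
The total first reaches 20 DD on day 4.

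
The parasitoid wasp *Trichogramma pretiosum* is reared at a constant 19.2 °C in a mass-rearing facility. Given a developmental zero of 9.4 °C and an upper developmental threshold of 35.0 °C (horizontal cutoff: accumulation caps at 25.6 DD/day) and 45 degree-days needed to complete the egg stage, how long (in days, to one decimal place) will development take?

Daily accumulation = 19.2 − 9.4 = 9.8 DD/day.
Duration = 45 / 9.8 = 4.592 ≈ 4.6 days.

4.6 days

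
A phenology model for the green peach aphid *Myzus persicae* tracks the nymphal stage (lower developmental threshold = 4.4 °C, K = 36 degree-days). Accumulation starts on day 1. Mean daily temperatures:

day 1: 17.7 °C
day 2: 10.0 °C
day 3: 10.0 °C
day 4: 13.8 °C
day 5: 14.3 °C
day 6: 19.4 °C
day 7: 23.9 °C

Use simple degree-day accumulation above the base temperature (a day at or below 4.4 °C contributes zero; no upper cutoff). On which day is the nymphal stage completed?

day 5

Daily DD above 4.4 °C: 13.3, 5.6, 5.6, 9.4, 9.9, 15.0, 19.5.
Cumulative: 13.3, 18.9, 24.5, 33.9, 43.8, 58.8, 78.3.
The total first reaches 36 DD on day 5.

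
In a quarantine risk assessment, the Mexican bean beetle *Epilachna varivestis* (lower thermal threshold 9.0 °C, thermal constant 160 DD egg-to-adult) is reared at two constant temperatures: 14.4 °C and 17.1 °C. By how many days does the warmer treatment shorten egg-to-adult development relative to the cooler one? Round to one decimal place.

9.9 days

At 14.4 °C: 160 / (14.4 − 9.0) = 160 / 5.4 = 29.630 d.
At 17.1 °C: 160 / (17.1 − 9.0) = 160 / 8.1 = 19.753 d.
Difference = |29.630 − 19.753| = 9.877 ≈ 9.9 days.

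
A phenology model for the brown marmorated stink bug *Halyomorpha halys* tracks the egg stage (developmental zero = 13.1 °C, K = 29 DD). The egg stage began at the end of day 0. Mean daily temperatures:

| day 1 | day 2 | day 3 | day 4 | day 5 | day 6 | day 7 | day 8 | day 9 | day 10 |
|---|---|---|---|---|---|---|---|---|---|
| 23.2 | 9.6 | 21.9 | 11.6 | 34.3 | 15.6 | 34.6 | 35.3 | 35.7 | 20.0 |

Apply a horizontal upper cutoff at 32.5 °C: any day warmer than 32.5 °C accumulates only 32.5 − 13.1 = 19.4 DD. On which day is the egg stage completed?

day 5

Daily DD above 13.1 °C (capped at 19.4): 10.1, 0.0, 8.8, 0.0, 19.4, 2.5, 19.4, 19.4, 19.4, 6.9.
Cumulative: 10.1, 10.1, 18.9, 18.9, 38.3, 40.8, 60.2, 79.6, 99.0, 105.9.
The total first reaches 29 DD on day 5.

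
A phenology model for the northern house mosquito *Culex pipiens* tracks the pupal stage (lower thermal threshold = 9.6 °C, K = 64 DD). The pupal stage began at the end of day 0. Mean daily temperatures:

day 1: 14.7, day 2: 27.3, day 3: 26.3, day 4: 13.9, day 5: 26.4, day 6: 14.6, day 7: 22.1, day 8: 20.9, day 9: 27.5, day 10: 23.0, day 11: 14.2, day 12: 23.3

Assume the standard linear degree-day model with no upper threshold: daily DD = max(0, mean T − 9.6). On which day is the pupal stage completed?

day 6

Daily DD above 9.6 °C: 5.1, 17.7, 16.7, 4.3, 16.8, 5.0, 12.5, 11.3, 17.9, 13.4, 4.6, 13.7.
Cumulative: 5.1, 22.8, 39.5, 43.8, 60.6, 65.6, 78.1, 89.4, 107.3, 120.7, 125.3, 139.0.
The total first reaches 64 DD on day 6.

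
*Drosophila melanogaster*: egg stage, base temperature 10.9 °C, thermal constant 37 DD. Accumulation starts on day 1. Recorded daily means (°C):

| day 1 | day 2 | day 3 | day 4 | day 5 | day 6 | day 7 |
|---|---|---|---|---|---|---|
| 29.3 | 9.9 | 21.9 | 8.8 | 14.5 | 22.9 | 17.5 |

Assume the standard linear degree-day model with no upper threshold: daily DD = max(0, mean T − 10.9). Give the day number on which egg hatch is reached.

day 6

Daily DD above 10.9 °C: 18.4, 0.0, 11.0, 0.0, 3.6, 12.0, 6.6.
Cumulative: 18.4, 18.4, 29.4, 29.4, 33.0, 45.0, 51.6.
The total first reaches 37 DD on day 6.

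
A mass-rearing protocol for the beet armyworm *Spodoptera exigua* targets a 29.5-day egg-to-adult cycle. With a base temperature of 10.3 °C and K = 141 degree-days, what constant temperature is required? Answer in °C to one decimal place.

15.1 °C

Required daily accumulation = 141 / 29.5 = 4.780 DD/day.
T = T_base + 4.780 = 10.3 + 4.780 = 15.080 ≈ 15.1 °C.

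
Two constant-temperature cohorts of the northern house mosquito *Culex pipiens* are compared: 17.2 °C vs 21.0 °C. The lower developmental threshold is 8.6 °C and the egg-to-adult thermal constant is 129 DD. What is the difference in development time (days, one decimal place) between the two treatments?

4.6 days

At 17.2 °C: 129 / (17.2 − 8.6) = 129 / 8.6 = 15.000 d.
At 21.0 °C: 129 / (21.0 − 8.6) = 129 / 12.4 = 10.403 d.
Difference = |15.000 − 10.403| = 4.597 ≈ 4.6 days.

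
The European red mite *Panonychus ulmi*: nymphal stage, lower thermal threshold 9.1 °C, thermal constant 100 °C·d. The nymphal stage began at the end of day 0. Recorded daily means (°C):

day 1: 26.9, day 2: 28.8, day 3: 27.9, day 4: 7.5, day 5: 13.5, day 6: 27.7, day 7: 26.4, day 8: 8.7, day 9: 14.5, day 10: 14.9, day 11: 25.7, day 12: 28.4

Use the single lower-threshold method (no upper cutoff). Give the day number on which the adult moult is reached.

Daily DD above 9.1 °C: 17.8, 19.7, 18.8, 0.0, 4.4, 18.6, 17.3, 0.0, 5.4, 5.8, 16.6, 19.3.
Cumulative: 17.8, 37.5, 56.3, 56.3, 60.7, 79.3, 96.6, 96.6, 102.0, 107.8, 124.4, 143.7.
The total first reaches 100 DD on day 9.

day 9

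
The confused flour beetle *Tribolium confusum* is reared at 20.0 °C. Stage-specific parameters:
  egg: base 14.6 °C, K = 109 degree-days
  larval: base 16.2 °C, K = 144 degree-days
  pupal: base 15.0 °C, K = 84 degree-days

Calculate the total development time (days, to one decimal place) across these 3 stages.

egg: 109 / (20.0 − 14.6) = 109 / 5.4 = 20.185 d.
larval: 144 / (20.0 − 16.2) = 144 / 3.8 = 37.895 d.
pupal: 84 / (20.0 − 15.0) = 84 / 5.0 = 16.800 d.
Sum = 74.880 ≈ 74.9 days.

74.9 days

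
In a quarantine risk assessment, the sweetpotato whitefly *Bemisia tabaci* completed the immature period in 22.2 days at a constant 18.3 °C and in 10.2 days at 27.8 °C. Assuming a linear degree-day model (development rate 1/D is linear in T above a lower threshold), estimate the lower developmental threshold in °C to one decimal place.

Equal thermal constants: D₁(T₁ − T_b) = D₂(T₂ − T_b).
22.2·(18.3 − T_b) = 10.2·(27.8 − T_b)
T_b = (22.2·18.3 − 10.2·27.8) / (22.2 − 10.2) = 122.70 / 12.0 = 10.225 °C ≈ 10.2 °C.

10.2 °C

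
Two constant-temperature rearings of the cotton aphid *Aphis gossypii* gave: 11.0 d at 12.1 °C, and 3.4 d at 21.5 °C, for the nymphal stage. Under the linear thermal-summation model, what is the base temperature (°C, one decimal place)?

Equal thermal constants: D₁(T₁ − T_b) = D₂(T₂ − T_b).
11.0·(12.1 − T_b) = 3.4·(21.5 − T_b)
T_b = (11.0·12.1 − 3.4·21.5) / (11.0 − 3.4) = 60.00 / 7.6 = 7.895 °C ≈ 7.9 °C.

7.9 °C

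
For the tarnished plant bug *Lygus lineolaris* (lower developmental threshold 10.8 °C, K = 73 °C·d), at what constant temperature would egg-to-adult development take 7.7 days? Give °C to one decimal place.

Required daily accumulation = 73 / 7.7 = 9.481 DD/day.
T = T_base + 9.481 = 10.8 + 9.481 = 20.281 ≈ 20.3 °C.

20.3 °C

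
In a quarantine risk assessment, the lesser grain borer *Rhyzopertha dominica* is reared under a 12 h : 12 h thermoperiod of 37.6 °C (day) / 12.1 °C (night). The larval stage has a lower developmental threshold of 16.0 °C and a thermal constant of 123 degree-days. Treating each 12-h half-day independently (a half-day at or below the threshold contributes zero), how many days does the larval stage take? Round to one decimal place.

11.4 days

Day half: max(0, 37.6 − 16.0) × 0.5 = 21.6 × 0.5 = 10.80 DD.
Night half: max(0, 12.1 − 16.0) × 0.5 = 0.0 × 0.5 = 0.00 DD.
Per 24 h: 10.80 DD/day.
Duration = 123 / 10.80 = 11.389 ≈ 11.4 days.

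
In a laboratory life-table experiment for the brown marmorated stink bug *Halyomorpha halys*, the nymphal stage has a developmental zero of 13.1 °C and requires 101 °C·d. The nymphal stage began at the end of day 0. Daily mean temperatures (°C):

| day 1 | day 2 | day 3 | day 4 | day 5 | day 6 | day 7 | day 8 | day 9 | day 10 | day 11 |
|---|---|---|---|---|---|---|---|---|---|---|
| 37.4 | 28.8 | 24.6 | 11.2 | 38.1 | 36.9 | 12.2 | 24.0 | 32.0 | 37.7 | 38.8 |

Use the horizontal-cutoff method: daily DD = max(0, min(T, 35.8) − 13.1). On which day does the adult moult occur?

Daily DD above 13.1 °C (capped at 22.7): 22.7, 15.7, 11.5, 0.0, 22.7, 22.7, 0.0, 10.9, 18.9, 22.7, 22.7.
Cumulative: 22.7, 38.4, 49.9, 49.9, 72.6, 95.3, 95.3, 106.2, 125.1, 147.8, 170.5.
The total first reaches 101 DD on day 8.

day 8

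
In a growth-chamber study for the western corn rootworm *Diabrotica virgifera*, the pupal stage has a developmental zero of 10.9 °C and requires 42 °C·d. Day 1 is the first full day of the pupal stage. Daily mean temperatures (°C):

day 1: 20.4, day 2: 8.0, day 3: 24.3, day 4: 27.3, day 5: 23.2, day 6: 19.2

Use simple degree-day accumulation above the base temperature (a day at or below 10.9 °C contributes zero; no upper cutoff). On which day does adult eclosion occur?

day 5

Daily DD above 10.9 °C: 9.5, 0.0, 13.4, 16.4, 12.3, 8.3.
Cumulative: 9.5, 9.5, 22.9, 39.3, 51.6, 59.9.
The total first reaches 42 DD on day 5.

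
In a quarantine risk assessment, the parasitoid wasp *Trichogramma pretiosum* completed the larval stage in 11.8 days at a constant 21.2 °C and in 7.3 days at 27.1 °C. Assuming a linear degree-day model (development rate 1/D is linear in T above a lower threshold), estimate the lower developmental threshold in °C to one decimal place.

Linear rate model ⇒ the product D·(T − T_b) is constant across temperatures.
11.8·(21.2 − T_b) = 7.3·(27.1 − T_b)
T_b = (11.8·21.2 − 7.3·27.1) / (11.8 − 7.3) = 52.33 / 4.5 = 11.629 °C ≈ 11.6 °C.

11.6 °C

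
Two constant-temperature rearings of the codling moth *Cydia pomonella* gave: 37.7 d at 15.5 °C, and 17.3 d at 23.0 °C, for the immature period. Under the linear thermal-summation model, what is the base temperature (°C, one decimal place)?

Under the model K = D·(T − T_b), so D₁·(T₁ − T_b) = D₂·(T₂ − T_b).
37.7·(15.5 − T_b) = 17.3·(23.0 − T_b)
T_b = (37.7·15.5 − 17.3·23.0) / (37.7 − 17.3) = 186.45 / 20.4 = 9.140 °C ≈ 9.1 °C.

9.1 °C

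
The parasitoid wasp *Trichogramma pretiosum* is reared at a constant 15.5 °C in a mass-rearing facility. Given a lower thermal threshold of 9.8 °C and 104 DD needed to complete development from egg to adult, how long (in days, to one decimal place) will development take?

18.2 days

Daily accumulation = 15.5 − 9.8 = 5.7 DD/day.
Duration = 104 / 5.7 = 18.246 ≈ 18.2 days.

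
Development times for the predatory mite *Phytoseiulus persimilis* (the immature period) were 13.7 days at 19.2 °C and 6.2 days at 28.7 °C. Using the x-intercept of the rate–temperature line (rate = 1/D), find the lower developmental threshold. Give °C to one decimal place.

Under the model K = D·(T − T_b), so D₁·(T₁ − T_b) = D₂·(T₂ − T_b).
13.7·(19.2 − T_b) = 6.2·(28.7 − T_b)
T_b = (13.7·19.2 − 6.2·28.7) / (13.7 − 6.2) = 85.10 / 7.5 = 11.347 °C ≈ 11.3 °C.

11.3 °C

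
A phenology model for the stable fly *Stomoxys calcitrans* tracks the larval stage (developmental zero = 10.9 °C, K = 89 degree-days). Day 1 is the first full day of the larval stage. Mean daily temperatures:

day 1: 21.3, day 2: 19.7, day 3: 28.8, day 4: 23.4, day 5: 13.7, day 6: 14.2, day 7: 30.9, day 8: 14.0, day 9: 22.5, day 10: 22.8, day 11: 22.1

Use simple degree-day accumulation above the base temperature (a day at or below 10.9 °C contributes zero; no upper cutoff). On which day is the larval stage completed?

day 9

Daily DD above 10.9 °C: 10.4, 8.8, 17.9, 12.5, 2.8, 3.3, 20.0, 3.1, 11.6, 11.9, 11.2.
Cumulative: 10.4, 19.2, 37.1, 49.6, 52.4, 55.7, 75.7, 78.8, 90.4, 102.3, 113.5.
The total first reaches 89 DD on day 9.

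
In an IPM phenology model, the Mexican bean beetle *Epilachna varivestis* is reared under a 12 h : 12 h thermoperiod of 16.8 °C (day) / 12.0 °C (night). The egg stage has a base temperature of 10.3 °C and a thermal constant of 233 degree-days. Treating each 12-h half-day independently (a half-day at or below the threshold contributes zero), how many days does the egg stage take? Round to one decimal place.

Day half: max(0, 16.8 − 10.3) × 0.5 = 6.5 × 0.5 = 3.25 DD.
Night half: max(0, 12.0 − 10.3) × 0.5 = 1.7 × 0.5 = 0.85 DD.
Per 24 h: 4.10 DD/day.
Duration = 233 / 4.10 = 56.829 ≈ 56.8 days.

56.8 days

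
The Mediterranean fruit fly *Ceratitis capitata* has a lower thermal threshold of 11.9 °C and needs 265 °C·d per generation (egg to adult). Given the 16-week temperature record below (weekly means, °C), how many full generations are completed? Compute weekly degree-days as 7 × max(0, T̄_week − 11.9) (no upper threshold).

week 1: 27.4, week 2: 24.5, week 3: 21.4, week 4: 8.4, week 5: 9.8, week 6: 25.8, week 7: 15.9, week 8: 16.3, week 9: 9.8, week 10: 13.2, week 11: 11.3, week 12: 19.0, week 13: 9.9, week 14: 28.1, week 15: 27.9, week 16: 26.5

3 generations

Weekly DD (7 × max(0, T̄ − 11.9)): 108.5, 88.2, 66.5, 0.0, 0.0, 97.3, 28.0, 30.8, 0.0, 9.1, 0.0, 49.7, 0.0, 113.4, 112.0, 102.2.
Season total = 805.7 DD.
Complete generations = ⌊805.7 / 265⌋ = 3.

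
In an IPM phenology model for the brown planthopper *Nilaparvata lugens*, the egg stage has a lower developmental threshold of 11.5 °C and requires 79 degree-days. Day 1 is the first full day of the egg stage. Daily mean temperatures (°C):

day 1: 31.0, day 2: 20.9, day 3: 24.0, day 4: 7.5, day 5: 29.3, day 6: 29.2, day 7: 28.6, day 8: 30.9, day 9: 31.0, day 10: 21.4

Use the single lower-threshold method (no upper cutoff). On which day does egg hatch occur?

day 7

Daily DD above 11.5 °C: 19.5, 9.4, 12.5, 0.0, 17.8, 17.7, 17.1, 19.4, 19.5, 9.9.
Cumulative: 19.5, 28.9, 41.4, 41.4, 59.2, 76.9, 94.0, 113.4, 132.9, 142.8.
The total first reaches 79 DD on day 7.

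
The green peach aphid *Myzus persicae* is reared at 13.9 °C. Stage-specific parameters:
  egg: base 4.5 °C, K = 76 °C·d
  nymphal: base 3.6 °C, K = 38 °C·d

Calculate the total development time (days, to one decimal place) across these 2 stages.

11.8 days

egg: 76 / (13.9 − 4.5) = 76 / 9.4 = 8.085 d.
nymphal: 38 / (13.9 − 3.6) = 38 / 10.3 = 3.689 d.
Sum = 11.774 ≈ 11.8 days.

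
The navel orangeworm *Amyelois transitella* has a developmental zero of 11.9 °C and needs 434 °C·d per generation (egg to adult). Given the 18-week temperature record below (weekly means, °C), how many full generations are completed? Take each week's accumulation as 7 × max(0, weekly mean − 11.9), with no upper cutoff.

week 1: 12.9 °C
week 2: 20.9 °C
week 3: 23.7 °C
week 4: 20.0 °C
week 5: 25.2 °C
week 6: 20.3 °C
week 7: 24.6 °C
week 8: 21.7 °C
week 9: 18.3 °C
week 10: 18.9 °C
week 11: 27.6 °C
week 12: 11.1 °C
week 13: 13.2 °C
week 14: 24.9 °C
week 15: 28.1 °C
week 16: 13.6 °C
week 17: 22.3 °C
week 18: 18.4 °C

Weekly DD (7 × max(0, T̄ − 11.9)): 7.0, 63.0, 82.6, 56.7, 93.1, 58.8, 88.9, 68.6, 44.8, 49.0, 109.9, 0.0, 9.1, 91.0, 113.4, 11.9, 72.8, 45.5.
Season total = 1066.1 DD.
Complete generations = ⌊1066.1 / 434⌋ = 2.

2 generations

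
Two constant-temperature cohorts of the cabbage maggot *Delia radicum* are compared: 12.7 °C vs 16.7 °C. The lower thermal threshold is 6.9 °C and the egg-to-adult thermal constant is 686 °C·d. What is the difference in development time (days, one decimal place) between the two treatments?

At 12.7 °C: 686 / (12.7 − 6.9) = 686 / 5.8 = 118.276 d.
At 16.7 °C: 686 / (16.7 − 6.9) = 686 / 9.8 = 70.000 d.
Difference = |118.276 − 70.000| = 48.276 ≈ 48.3 days.

48.3 days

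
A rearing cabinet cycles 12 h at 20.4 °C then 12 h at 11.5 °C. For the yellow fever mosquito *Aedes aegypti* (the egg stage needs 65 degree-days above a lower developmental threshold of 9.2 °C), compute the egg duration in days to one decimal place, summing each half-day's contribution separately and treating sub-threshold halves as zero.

Day half: max(0, 20.4 − 9.2) × 0.5 = 11.2 × 0.5 = 5.60 DD.
Night half: max(0, 11.5 − 9.2) × 0.5 = 2.3 × 0.5 = 1.15 DD.
Per 24 h: 6.75 DD/day.
Duration = 65 / 6.75 = 9.630 ≈ 9.6 days.

9.6 days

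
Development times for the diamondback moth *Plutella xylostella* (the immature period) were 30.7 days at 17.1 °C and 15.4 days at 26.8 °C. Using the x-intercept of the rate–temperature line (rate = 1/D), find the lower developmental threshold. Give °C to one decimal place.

7.3 °C

Under the model K = D·(T − T_b), so D₁·(T₁ − T_b) = D₂·(T₂ − T_b).
30.7·(17.1 − T_b) = 15.4·(26.8 − T_b)
T_b = (30.7·17.1 − 15.4·26.8) / (30.7 − 15.4) = 112.25 / 15.3 = 7.337 °C ≈ 7.3 °C.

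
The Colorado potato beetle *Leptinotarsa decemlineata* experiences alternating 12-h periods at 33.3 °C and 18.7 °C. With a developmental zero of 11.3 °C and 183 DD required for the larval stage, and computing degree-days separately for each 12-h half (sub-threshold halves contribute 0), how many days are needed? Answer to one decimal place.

Day half: max(0, 33.3 − 11.3) × 0.5 = 22.0 × 0.5 = 11.00 DD.
Night half: max(0, 18.7 − 11.3) × 0.5 = 7.4 × 0.5 = 3.70 DD.
Per 24 h: 14.70 DD/day.
Duration = 183 / 14.70 = 12.449 ≈ 12.4 days.

12.4 days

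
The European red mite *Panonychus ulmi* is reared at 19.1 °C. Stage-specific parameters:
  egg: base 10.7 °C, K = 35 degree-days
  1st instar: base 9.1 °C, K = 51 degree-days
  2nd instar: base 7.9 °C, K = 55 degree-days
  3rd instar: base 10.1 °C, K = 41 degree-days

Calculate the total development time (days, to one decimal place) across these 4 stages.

egg: 35 / (19.1 − 10.7) = 35 / 8.4 = 4.167 d.
1st instar: 51 / (19.1 − 9.1) = 51 / 10.0 = 5.100 d.
2nd instar: 55 / (19.1 − 7.9) = 55 / 11.2 = 4.911 d.
3rd instar: 41 / (19.1 − 10.1) = 41 / 9.0 = 4.556 d.
Sum = 18.733 ≈ 18.7 days.

18.7 days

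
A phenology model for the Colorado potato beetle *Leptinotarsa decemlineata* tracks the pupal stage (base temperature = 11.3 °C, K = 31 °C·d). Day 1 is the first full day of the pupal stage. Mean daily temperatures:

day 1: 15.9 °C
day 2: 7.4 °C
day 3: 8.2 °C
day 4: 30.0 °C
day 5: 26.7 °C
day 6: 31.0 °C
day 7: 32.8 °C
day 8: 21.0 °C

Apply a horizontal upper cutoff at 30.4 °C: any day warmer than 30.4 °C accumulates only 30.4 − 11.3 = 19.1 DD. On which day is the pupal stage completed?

day 5

Daily DD above 11.3 °C (capped at 19.1): 4.6, 0.0, 0.0, 18.7, 15.4, 19.1, 19.1, 9.7.
Cumulative: 4.6, 4.6, 4.6, 23.3, 38.7, 57.8, 76.9, 86.6.
The total first reaches 31 DD on day 5.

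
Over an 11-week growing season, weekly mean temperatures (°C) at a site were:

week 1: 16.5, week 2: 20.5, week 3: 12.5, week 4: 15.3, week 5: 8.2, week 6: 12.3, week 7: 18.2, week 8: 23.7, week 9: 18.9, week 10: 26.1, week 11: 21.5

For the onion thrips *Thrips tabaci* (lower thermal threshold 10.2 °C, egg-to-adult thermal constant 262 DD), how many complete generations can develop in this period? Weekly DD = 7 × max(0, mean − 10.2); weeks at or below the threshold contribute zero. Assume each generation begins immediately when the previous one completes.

Weekly DD (7 × max(0, T̄ − 10.2)): 44.1, 72.1, 16.1, 35.7, 0.0, 14.7, 56.0, 94.5, 60.9, 111.3, 79.1.
Season total = 584.5 DD.
Complete generations = ⌊584.5 / 262⌋ = 2.

2 generations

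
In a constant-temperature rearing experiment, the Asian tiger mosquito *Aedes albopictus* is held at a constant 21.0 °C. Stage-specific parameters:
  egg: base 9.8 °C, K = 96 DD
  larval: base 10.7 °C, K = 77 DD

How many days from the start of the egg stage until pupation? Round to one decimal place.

egg: 96 / (21.0 − 9.8) = 96 / 11.2 = 8.571 d.
larval: 77 / (21.0 − 10.7) = 77 / 10.3 = 7.476 d.
Sum = 16.047 ≈ 16.0 days.

16.0 days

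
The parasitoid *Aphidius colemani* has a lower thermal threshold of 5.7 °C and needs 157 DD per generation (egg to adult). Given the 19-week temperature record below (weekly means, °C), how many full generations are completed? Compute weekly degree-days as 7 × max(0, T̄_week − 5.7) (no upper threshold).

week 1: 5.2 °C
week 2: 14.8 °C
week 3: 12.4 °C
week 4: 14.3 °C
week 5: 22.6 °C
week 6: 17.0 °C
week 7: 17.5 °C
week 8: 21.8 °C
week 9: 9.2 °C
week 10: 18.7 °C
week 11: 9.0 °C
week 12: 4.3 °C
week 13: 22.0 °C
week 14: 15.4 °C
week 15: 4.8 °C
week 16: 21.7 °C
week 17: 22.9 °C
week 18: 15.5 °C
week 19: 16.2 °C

Weekly DD (7 × max(0, T̄ − 5.7)): 0.0, 63.7, 46.9, 60.2, 118.3, 79.1, 82.6, 112.7, 24.5, 91.0, 23.1, 0.0, 114.1, 67.9, 0.0, 112.0, 120.4, 68.6, 73.5.
Season total = 1258.6 DD.
Complete generations = ⌊1258.6 / 157⌋ = 8.

8 generations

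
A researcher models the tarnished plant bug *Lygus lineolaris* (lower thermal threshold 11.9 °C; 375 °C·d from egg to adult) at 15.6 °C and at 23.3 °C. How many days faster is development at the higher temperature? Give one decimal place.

At 15.6 °C: 375 / (15.6 − 11.9) = 375 / 3.7 = 101.351 d.
At 23.3 °C: 375 / (23.3 − 11.9) = 375 / 11.4 = 32.895 d.
Difference = |101.351 − 32.895| = 68.457 ≈ 68.5 days.

68.5 days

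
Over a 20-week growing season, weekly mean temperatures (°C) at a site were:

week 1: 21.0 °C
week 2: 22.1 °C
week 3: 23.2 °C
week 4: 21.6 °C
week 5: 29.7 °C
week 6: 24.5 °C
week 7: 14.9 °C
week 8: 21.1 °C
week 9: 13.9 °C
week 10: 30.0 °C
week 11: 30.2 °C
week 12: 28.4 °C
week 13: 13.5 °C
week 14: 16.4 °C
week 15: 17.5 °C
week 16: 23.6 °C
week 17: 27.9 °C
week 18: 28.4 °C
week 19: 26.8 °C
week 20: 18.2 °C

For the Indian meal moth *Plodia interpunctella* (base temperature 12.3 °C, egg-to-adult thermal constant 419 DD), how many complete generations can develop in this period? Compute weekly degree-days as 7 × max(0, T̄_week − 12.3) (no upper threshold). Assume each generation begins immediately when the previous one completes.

3 generations

Weekly DD (7 × max(0, T̄ − 12.3)): 60.9, 68.6, 76.3, 65.1, 121.8, 85.4, 18.2, 61.6, 11.2, 123.9, 125.3, 112.7, 8.4, 28.7, 36.4, 79.1, 109.2, 112.7, 101.5, 41.3.
Season total = 1448.3 DD.
Complete generations = ⌊1448.3 / 419⌋ = 3.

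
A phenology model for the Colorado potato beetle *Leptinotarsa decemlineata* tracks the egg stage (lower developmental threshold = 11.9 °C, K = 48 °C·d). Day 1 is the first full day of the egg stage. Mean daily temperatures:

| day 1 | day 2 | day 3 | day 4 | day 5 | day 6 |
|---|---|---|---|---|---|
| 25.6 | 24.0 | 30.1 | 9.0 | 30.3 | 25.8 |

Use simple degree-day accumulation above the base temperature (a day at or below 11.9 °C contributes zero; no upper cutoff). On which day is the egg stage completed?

Daily DD above 11.9 °C: 13.7, 12.1, 18.2, 0.0, 18.4, 13.9.
Cumulative: 13.7, 25.8, 44.0, 44.0, 62.4, 76.3.
The total first reaches 48 DD on day 5.

day 5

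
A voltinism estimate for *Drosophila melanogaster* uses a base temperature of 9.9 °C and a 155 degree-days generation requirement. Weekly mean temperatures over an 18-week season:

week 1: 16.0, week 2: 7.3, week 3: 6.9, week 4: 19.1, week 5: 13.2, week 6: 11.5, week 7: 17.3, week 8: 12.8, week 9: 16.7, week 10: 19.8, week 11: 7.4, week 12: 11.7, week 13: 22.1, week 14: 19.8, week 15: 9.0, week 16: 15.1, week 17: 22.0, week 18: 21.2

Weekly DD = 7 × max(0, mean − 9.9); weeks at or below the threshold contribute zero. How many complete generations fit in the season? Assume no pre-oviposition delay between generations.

4 generations

Weekly DD (7 × max(0, T̄ − 9.9)): 42.7, 0.0, 0.0, 64.4, 23.1, 11.2, 51.8, 20.3, 47.6, 69.3, 0.0, 12.6, 85.4, 69.3, 0.0, 36.4, 84.7, 79.1.
Season total = 697.9 DD.
Complete generations = ⌊697.9 / 155⌋ = 4.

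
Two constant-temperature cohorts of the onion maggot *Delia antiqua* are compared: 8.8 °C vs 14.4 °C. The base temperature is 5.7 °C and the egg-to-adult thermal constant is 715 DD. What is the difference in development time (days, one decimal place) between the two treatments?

At 8.8 °C: 715 / (8.8 − 5.7) = 715 / 3.1 = 230.645 d.
At 14.4 °C: 715 / (14.4 − 5.7) = 715 / 8.7 = 82.184 d.
Difference = |230.645 − 82.184| = 148.461 ≈ 148.5 days.

148.5 days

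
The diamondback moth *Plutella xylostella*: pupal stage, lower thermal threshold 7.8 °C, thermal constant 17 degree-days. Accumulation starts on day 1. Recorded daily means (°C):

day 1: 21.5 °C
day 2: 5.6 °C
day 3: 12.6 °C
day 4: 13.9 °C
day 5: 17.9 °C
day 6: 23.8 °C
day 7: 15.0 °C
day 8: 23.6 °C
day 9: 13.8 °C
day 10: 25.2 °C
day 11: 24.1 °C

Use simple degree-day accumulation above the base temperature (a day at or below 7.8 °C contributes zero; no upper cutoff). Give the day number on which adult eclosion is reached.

Daily DD above 7.8 °C: 13.7, 0.0, 4.8, 6.1, 10.1, 16.0, 7.2, 15.8, 6.0, 17.4, 16.3.
Cumulative: 13.7, 13.7, 18.5, 24.6, 34.7, 50.7, 57.9, 73.7, 79.7, 97.1, 113.4.
The total first reaches 17 DD on day 3.

day 3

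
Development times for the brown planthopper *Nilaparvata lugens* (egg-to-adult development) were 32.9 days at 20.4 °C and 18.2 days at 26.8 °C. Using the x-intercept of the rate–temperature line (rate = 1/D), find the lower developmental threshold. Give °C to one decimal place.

Linear rate model ⇒ the product D·(T − T_b) is constant across temperatures.
32.9·(20.4 − T_b) = 18.2·(26.8 − T_b)
T_b = (32.9·20.4 − 18.2·26.8) / (32.9 − 18.2) = 183.40 / 14.7 = 12.476 °C ≈ 12.5 °C.

12.5 °C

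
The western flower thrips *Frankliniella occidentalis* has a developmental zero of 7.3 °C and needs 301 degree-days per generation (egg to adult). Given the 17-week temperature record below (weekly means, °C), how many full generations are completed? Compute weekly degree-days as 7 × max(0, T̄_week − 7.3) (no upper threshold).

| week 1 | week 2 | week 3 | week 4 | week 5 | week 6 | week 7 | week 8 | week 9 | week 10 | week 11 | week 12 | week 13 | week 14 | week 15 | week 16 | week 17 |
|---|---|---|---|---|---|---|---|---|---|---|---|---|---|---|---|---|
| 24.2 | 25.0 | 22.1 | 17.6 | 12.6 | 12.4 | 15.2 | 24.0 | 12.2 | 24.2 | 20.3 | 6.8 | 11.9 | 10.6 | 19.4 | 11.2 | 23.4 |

3 generations

Weekly DD (7 × max(0, T̄ − 7.3)): 118.3, 123.9, 103.6, 72.1, 37.1, 35.7, 55.3, 116.9, 34.3, 118.3, 91.0, 0.0, 32.2, 23.1, 84.7, 27.3, 112.7.
Season total = 1186.5 DD.
Complete generations = ⌊1186.5 / 301⌋ = 3.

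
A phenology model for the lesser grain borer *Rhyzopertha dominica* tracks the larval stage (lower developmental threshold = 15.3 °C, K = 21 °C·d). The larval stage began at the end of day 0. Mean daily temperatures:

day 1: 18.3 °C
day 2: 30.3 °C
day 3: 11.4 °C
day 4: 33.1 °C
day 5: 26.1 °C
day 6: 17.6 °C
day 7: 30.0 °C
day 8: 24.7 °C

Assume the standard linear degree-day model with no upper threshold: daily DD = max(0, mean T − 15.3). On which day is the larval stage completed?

Daily DD above 15.3 °C: 3.0, 15.0, 0.0, 17.8, 10.8, 2.3, 14.7, 9.4.
Cumulative: 3.0, 18.0, 18.0, 35.8, 46.6, 48.9, 63.6, 73.0.
The total first reaches 21 DD on day 4.

day 4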